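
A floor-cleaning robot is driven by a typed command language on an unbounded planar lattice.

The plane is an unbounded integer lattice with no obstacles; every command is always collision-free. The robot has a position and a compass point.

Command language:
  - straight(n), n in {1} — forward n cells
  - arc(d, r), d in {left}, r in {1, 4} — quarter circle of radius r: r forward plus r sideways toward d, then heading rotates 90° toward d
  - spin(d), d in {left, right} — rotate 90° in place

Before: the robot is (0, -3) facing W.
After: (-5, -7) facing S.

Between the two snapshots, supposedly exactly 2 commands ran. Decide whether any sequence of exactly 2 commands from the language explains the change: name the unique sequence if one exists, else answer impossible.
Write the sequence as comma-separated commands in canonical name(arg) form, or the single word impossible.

key: position moved to (-5,-7) AND the heading swung to S — translation plus rotation needed
t0: (0, -3) facing W
step 1 (straight(1)): (-1, -3) facing W
step 2 (arc(left, 4)): (-5, -7) facing S
no rival 2-sequence matches.

straight(1), arc(left, 4)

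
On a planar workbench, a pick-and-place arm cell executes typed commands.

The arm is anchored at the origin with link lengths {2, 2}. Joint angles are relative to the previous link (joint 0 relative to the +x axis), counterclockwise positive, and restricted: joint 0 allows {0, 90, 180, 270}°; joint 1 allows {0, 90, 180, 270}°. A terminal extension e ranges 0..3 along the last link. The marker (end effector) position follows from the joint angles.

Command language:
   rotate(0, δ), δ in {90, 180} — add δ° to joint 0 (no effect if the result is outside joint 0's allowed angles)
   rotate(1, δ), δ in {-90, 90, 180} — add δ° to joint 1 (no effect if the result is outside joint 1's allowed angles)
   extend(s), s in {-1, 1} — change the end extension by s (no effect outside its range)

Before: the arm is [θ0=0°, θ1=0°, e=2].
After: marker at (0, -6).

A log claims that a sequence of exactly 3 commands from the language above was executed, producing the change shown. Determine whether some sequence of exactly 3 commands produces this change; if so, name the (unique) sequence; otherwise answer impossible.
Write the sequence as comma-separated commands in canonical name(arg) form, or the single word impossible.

rotate(0, 90), rotate(0, 90), rotate(0, 90)

begin: [θ0=0°, θ1=0°, e=2]
[1] after rotate(0, 90): [θ0=90°, θ1=0°, e=2]
[2] after rotate(0, 90): [θ0=180°, θ1=0°, e=2]
[3] after rotate(0, 90): [θ0=270°, θ1=0°, e=2]
no other 3-command option fits: unique.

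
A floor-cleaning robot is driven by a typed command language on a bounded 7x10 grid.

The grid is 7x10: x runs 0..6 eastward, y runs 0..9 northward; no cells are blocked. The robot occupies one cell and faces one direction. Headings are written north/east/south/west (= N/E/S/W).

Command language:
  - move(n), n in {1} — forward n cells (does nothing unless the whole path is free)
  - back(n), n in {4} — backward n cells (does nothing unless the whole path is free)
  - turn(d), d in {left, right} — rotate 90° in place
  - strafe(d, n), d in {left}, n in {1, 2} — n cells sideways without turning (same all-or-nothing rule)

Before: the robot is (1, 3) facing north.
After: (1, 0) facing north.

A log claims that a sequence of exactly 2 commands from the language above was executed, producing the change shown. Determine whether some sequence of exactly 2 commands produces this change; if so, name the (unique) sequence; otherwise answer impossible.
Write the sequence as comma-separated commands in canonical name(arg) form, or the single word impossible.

key: order matters: swapping move(1) and back(4) lands elsewhere
from: (1, 3) facing north
t=1 move(1) ⇒ (1, 4) facing north
t=2 back(4) ⇒ (1, 0) facing north
all 36 alternatives checked — unique.

move(1), back(4)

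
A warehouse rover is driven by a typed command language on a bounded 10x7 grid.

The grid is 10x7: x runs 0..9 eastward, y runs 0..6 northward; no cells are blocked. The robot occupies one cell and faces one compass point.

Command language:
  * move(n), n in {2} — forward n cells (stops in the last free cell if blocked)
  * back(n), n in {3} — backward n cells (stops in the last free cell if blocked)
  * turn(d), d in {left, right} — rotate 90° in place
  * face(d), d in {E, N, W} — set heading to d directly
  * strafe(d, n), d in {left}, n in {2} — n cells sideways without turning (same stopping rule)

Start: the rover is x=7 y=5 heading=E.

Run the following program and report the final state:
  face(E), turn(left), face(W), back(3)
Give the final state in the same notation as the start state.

x=9 y=5 heading=W

begin: x=7 y=5 heading=E
step 1 (face(E)): x=7 y=5 heading=E
step 2 (turn(left)): x=7 y=5 heading=N
step 3 (face(W)): x=7 y=5 heading=W
step 4 (back(3)): x=9 y=5 heading=W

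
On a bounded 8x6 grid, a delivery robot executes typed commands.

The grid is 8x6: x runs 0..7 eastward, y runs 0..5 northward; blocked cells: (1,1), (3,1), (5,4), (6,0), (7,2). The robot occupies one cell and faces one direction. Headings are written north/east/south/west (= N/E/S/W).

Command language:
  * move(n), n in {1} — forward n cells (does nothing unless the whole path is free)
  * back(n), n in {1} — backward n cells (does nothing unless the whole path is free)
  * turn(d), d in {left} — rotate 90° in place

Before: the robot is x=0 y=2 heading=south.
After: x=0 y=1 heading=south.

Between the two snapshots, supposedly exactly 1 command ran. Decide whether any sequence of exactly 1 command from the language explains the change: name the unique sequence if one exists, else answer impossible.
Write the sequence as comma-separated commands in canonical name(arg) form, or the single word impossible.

key: heading stays S — the single command does not turn
from: x=0 y=2 heading=south
step 1 (move(1)): x=0 y=1 heading=south
no rival 1-sequence matches.

move(1)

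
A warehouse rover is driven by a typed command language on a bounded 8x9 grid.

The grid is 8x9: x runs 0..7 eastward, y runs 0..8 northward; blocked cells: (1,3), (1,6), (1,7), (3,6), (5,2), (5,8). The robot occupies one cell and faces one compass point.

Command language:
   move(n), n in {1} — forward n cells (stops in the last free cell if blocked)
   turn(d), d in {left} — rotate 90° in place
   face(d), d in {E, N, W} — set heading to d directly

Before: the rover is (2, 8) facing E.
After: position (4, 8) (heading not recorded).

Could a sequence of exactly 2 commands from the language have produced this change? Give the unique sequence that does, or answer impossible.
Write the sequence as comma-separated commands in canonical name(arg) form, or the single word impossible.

initial: (2, 8) facing E
t=1 move(1) ⇒ (3, 8) facing E
t=2 move(1) ⇒ (4, 8) facing E
no rival 2-sequence matches.

move(1), move(1)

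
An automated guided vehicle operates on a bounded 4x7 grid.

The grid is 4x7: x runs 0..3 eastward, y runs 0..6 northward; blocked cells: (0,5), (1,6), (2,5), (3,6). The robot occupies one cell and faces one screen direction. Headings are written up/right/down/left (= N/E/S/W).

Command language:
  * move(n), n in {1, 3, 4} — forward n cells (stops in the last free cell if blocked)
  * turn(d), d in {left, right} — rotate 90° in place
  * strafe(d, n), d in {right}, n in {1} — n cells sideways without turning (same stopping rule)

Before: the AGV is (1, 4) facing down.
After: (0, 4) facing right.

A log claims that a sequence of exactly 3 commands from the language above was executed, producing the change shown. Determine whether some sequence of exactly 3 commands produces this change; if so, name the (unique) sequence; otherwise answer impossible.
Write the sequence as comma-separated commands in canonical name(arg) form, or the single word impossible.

strafe(right, 1), strafe(right, 1), turn(left)

key: order matters: swapping strafe(right, 1) and turn(left) lands elsewhere
from: (1, 4) facing down
step 1 (strafe(right, 1)): (0, 4) facing down
step 2 (strafe(right, 1)): (0, 4) facing down
step 3 (turn(left)): (0, 4) facing right
no rival 3-sequence matches.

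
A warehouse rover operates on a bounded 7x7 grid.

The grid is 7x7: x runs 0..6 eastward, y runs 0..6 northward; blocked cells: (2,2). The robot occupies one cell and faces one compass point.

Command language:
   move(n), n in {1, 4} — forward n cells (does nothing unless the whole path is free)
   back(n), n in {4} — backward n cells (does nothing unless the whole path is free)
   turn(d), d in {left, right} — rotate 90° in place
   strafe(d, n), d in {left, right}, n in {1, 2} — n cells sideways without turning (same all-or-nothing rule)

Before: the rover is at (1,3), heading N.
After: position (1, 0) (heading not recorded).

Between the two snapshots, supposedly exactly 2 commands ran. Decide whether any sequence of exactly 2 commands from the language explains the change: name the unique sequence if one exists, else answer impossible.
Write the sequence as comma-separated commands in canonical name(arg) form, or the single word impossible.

move(1), back(4)

key: order matters: swapping move(1) and back(4) lands elsewhere
t0: at (1,3), heading N
step 1 (move(1)): at (1,4), heading N
step 2 (back(4)): at (1,0), heading N
no other 2-command option fits: unique.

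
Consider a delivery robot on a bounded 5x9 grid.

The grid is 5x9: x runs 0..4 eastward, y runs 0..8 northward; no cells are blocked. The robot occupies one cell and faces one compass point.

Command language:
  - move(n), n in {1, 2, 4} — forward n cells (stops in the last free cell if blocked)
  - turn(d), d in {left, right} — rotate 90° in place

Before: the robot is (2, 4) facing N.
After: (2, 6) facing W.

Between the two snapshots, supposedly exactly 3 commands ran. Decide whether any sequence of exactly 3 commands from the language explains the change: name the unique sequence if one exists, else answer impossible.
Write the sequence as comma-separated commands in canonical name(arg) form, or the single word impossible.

move(1), move(1), turn(left)

key: running turn(left) before move(1) would end elsewhere — order is forced
begin: (2, 4) facing N
1. move(1) → (2, 5) facing N
2. move(1) → (2, 6) facing N
3. turn(left) → (2, 6) facing W
all 125 alternatives checked — unique.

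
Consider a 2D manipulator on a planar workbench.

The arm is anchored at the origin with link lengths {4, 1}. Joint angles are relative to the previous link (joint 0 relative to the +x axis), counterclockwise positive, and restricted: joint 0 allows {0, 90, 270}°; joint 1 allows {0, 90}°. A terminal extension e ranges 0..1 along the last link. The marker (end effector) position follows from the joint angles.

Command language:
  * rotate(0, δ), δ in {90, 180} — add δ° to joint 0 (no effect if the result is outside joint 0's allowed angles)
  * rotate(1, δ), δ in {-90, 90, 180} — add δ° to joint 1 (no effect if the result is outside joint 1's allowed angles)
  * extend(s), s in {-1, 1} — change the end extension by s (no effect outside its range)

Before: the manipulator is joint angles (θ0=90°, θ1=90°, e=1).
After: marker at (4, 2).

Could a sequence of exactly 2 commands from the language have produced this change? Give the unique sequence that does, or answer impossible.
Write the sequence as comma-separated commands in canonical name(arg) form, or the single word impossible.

rotate(0, 180), rotate(0, 90)

key: order matters: swapping rotate(0, 180) and rotate(0, 90) lands elsewhere
start: joint angles (θ0=90°, θ1=90°, e=1)
[1] after rotate(0, 180): joint angles (θ0=270°, θ1=90°, e=1)
[2] after rotate(0, 90): joint angles (θ0=0°, θ1=90°, e=1)
all 49 alternatives checked — unique.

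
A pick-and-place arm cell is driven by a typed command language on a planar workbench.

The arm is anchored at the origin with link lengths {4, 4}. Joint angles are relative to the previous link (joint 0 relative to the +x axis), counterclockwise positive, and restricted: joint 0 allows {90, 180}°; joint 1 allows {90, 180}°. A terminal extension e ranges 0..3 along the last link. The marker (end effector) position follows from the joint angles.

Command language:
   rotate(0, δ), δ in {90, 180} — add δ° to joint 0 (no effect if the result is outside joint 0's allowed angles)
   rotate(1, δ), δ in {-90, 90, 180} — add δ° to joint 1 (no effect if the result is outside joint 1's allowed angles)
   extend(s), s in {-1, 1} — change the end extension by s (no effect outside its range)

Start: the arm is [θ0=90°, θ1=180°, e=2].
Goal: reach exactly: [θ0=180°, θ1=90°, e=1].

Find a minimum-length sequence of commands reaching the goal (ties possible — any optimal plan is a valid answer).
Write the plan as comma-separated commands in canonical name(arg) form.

from: [θ0=90°, θ1=180°, e=2]
t=1 rotate(1, -90) ⇒ [θ0=90°, θ1=90°, e=2]
t=2 rotate(0, 90) ⇒ [θ0=180°, θ1=90°, e=2]
t=3 extend(-1) ⇒ [θ0=180°, θ1=90°, e=1]
no 2-step plan works, so 3 is optimal.

rotate(1, -90), rotate(0, 90), extend(-1)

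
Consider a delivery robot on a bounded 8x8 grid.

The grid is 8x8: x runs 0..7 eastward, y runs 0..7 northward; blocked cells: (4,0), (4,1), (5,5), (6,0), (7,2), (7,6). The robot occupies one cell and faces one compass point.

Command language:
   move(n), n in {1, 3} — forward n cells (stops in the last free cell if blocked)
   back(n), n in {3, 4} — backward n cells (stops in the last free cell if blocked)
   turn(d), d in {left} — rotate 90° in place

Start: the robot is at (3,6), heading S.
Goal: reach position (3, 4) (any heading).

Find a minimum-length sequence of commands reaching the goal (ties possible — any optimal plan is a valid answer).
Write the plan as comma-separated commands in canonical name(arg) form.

start: at (3,6), heading S
step 1 (back(4)): at (3,7), heading S
step 2 (move(3)): at (3,4), heading S
minimal: 2 command(s), checked below 2.

back(4), move(3)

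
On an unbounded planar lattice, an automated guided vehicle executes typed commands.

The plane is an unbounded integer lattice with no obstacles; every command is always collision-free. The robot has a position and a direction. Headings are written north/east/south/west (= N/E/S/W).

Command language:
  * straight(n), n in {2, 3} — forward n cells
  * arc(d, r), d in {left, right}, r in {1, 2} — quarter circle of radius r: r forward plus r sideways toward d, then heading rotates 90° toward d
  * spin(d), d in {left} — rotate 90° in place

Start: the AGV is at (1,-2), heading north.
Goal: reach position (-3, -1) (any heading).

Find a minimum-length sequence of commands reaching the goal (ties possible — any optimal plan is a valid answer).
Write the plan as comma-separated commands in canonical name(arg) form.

t0: at (1,-2), heading north
t=1 arc(left, 1) ⇒ at (0,-1), heading west
t=2 straight(3) ⇒ at (-3,-1), heading west
no 1-step plan works, so 2 is optimal.

arc(left, 1), straight(3)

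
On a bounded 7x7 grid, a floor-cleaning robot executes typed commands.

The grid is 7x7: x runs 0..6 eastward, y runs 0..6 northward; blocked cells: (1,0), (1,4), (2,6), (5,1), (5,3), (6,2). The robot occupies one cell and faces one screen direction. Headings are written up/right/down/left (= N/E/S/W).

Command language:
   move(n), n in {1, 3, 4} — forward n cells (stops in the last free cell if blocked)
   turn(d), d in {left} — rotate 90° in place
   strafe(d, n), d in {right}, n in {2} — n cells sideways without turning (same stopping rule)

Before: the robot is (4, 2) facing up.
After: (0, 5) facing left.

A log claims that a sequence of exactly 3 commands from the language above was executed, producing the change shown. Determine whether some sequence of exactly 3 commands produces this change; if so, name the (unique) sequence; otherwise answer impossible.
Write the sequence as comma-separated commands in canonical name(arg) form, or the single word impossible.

move(3), turn(left), move(4)

key: running move(4) before move(3) would end elsewhere — order is forced
begin: (4, 2) facing up
t=1 move(3) ⇒ (4, 5) facing up
t=2 turn(left) ⇒ (4, 5) facing left
t=3 move(4) ⇒ (0, 5) facing left
no rival 3-sequence matches.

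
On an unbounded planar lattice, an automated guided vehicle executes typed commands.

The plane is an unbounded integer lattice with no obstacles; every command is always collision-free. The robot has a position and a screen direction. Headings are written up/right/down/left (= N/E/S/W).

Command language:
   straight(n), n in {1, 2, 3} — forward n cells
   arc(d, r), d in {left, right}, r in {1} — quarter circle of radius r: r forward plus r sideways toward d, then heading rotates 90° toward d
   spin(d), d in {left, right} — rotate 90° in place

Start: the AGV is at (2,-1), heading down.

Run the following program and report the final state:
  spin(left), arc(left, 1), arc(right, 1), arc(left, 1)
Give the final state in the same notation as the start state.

at (5,2), heading up

begin: at (2,-1), heading down
[1] after spin(left): at (2,-1), heading right
[2] after arc(left, 1): at (3,0), heading up
[3] after arc(right, 1): at (4,1), heading right
[4] after arc(left, 1): at (5,2), heading up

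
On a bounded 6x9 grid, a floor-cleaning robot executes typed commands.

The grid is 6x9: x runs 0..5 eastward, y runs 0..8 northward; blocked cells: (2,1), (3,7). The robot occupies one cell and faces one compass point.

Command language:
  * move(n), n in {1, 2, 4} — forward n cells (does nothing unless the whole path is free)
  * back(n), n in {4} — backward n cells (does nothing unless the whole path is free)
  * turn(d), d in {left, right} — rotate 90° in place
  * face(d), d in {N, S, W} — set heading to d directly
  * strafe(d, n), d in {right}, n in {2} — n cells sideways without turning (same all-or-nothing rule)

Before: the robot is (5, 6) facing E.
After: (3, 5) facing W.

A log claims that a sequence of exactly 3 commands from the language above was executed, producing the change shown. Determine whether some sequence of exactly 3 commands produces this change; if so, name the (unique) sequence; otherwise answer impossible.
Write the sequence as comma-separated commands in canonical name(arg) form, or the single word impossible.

impossible

all 1000 sequences checked — none match.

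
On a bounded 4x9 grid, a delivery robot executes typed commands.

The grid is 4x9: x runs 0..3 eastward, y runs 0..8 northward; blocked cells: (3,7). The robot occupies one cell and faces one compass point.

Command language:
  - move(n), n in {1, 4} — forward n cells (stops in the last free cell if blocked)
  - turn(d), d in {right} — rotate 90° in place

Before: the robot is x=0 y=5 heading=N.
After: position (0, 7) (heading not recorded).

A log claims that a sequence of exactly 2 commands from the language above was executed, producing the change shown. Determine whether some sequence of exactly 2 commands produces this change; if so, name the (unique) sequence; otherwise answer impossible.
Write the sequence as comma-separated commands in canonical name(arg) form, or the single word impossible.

initial: x=0 y=5 heading=N
step 1 (move(1)): x=0 y=6 heading=N
step 2 (move(1)): x=0 y=7 heading=N
no rival 2-sequence matches.

move(1), move(1)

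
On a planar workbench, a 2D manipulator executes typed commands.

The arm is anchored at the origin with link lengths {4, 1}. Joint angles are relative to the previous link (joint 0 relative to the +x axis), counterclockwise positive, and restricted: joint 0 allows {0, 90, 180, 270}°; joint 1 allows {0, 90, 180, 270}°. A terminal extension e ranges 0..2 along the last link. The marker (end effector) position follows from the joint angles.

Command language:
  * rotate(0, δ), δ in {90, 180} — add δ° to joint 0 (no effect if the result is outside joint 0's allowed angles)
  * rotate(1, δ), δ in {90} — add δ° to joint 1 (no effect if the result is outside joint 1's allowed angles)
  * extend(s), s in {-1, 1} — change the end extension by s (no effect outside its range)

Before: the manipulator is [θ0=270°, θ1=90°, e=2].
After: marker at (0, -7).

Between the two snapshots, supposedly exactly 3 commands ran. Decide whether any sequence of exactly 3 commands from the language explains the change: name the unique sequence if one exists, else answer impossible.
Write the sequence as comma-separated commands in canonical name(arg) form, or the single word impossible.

from: [θ0=270°, θ1=90°, e=2]
1. rotate(1, 90) → [θ0=270°, θ1=180°, e=2]
2. rotate(1, 90) → [θ0=270°, θ1=270°, e=2]
3. rotate(1, 90) → [θ0=270°, θ1=0°, e=2]
no other 3-command option fits: unique.

rotate(1, 90), rotate(1, 90), rotate(1, 90)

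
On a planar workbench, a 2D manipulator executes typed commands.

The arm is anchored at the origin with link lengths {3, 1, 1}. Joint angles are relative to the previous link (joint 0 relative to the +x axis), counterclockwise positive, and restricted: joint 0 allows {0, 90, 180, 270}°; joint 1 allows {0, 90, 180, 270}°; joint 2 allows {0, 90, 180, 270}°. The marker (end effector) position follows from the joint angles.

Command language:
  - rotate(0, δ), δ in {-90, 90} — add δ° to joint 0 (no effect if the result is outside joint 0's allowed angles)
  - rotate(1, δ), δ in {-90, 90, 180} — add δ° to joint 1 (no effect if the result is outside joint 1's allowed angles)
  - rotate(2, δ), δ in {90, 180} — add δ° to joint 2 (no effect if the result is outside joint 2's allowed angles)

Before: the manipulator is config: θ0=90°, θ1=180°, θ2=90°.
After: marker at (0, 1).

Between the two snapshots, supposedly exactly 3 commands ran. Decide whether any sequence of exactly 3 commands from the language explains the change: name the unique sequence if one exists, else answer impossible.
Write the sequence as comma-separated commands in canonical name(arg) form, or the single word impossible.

rotate(2, 90), rotate(2, 90), rotate(2, 90)

start: config: θ0=90°, θ1=180°, θ2=90°
[1] after rotate(2, 90): config: θ0=90°, θ1=180°, θ2=180°
[2] after rotate(2, 90): config: θ0=90°, θ1=180°, θ2=270°
[3] after rotate(2, 90): config: θ0=90°, θ1=180°, θ2=0°
no other 3-command option fits: unique.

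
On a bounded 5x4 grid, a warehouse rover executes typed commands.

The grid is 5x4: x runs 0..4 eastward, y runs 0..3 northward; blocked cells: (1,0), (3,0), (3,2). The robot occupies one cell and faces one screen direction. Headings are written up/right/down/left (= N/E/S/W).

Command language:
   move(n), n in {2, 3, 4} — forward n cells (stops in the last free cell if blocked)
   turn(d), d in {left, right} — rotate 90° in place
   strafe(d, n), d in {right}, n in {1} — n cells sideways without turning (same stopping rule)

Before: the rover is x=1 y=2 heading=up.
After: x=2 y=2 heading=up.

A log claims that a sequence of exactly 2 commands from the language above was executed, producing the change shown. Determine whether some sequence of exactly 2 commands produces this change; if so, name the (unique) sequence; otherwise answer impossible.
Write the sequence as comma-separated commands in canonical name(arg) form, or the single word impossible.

key: the second strafe(right, 1) is stopped early by the blocked cell at (3,2)
t0: x=1 y=2 heading=up
step 1 (strafe(right, 1)): x=2 y=2 heading=up
step 2 (strafe(right, 1)): x=2 y=2 heading=up
no rival 2-sequence matches.

strafe(right, 1), strafe(right, 1)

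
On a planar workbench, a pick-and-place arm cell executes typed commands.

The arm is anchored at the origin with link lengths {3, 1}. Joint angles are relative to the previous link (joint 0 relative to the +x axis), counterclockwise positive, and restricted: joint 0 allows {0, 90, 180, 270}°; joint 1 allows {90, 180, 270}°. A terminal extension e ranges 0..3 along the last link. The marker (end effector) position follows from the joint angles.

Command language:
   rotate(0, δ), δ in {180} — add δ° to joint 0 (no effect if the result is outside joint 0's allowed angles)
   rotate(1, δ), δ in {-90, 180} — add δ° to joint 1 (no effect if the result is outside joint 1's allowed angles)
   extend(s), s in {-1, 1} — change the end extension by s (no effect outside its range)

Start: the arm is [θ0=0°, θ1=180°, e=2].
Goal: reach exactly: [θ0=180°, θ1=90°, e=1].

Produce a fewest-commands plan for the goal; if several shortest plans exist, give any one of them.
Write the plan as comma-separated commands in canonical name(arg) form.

from: [θ0=0°, θ1=180°, e=2]
1. rotate(1, -90) → [θ0=0°, θ1=90°, e=2]
2. rotate(0, 180) → [θ0=180°, θ1=90°, e=2]
3. extend(-1) → [θ0=180°, θ1=90°, e=1]
minimal: 3 command(s), checked below 3.

rotate(1, -90), rotate(0, 180), extend(-1)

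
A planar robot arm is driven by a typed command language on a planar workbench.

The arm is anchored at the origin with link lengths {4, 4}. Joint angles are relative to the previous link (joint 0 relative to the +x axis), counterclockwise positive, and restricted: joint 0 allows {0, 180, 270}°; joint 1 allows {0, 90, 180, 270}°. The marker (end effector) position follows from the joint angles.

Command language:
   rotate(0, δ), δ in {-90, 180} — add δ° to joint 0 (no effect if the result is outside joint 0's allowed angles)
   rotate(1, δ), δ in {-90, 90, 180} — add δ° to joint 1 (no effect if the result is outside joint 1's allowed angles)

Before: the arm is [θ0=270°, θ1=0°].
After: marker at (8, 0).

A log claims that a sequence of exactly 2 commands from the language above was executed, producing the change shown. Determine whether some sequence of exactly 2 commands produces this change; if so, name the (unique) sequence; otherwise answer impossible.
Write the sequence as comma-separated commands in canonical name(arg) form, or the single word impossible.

key: order matters: swapping rotate(0, -90) and rotate(0, 180) lands elsewhere
begin: [θ0=270°, θ1=0°]
t=1 rotate(0, -90) ⇒ [θ0=180°, θ1=0°]
t=2 rotate(0, 180) ⇒ [θ0=0°, θ1=0°]
no other 2-command option fits: unique.

rotate(0, -90), rotate(0, 180)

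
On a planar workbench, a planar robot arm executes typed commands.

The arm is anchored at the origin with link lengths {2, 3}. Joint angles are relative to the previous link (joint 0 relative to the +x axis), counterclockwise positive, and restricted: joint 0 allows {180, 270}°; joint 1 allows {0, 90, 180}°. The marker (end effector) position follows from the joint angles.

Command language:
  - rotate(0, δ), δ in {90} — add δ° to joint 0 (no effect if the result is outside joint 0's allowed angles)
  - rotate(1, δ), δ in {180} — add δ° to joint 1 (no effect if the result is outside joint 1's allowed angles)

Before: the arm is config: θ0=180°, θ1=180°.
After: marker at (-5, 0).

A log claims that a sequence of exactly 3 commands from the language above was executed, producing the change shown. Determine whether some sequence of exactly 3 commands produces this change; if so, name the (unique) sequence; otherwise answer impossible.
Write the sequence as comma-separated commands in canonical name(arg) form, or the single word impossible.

rotate(1, 180), rotate(1, 180), rotate(1, 180)

begin: config: θ0=180°, θ1=180°
[1] after rotate(1, 180): config: θ0=180°, θ1=0°
[2] after rotate(1, 180): config: θ0=180°, θ1=180°
[3] after rotate(1, 180): config: θ0=180°, θ1=0°
all 8 alternatives checked — unique.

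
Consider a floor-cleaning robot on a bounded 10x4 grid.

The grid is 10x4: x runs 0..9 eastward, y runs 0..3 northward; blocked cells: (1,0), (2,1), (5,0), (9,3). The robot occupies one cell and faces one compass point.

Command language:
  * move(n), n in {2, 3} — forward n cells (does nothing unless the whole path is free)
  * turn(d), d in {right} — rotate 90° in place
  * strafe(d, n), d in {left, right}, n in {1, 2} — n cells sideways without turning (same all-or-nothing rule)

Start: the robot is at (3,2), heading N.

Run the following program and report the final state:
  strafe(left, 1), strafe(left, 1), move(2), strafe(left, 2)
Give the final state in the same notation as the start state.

initial: at (3,2), heading N
1. strafe(left, 1) → at (2,2), heading N
2. strafe(left, 1) → at (1,2), heading N
3. move(2) → at (1,2), heading N
4. strafe(left, 2) → at (1,2), heading N

at (1,2), heading N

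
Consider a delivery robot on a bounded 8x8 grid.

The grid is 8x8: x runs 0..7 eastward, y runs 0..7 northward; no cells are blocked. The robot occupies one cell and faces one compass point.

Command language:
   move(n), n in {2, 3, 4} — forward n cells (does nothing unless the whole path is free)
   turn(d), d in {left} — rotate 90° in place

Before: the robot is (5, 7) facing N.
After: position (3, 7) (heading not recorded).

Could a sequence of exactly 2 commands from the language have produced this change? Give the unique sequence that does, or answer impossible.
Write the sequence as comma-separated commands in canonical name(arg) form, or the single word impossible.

key: running move(2) before turn(left) would end elsewhere — order is forced
initial: (5, 7) facing N
[1] after turn(left): (5, 7) facing W
[2] after move(2): (3, 7) facing W
no other 2-command option fits: unique.

turn(left), move(2)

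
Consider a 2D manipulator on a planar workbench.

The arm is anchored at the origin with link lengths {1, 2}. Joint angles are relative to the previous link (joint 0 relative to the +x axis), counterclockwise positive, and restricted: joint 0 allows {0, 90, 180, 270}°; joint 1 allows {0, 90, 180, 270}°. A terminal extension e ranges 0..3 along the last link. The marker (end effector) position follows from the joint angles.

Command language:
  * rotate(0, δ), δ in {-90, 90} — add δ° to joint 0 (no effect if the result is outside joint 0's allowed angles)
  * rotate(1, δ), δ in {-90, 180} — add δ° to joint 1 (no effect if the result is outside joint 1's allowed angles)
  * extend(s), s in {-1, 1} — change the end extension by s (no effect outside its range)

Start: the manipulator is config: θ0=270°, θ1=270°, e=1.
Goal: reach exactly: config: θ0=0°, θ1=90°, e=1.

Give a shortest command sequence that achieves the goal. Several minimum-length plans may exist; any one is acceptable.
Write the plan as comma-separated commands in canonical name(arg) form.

rotate(0, 90), rotate(1, 180)

begin: config: θ0=270°, θ1=270°, e=1
t=1 rotate(0, 90) ⇒ config: θ0=0°, θ1=270°, e=1
t=2 rotate(1, 180) ⇒ config: θ0=0°, θ1=90°, e=1
nothing shorter than 2 reaches the goal.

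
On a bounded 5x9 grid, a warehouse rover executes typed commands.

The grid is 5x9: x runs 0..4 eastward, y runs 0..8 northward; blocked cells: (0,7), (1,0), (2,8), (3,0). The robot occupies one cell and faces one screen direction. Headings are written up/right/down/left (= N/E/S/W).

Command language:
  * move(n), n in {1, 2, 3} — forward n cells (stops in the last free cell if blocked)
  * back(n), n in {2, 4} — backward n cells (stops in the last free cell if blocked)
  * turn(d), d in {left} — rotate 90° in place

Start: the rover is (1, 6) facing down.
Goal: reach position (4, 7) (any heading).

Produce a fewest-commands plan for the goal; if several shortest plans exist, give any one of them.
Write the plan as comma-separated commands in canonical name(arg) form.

back(2), move(1), turn(left), move(3)

t0: (1, 6) facing down
1. back(2) → (1, 8) facing down
2. move(1) → (1, 7) facing down
3. turn(left) → (1, 7) facing right
4. move(3) → (4, 7) facing right
shorter routes all fall short; 4 is best.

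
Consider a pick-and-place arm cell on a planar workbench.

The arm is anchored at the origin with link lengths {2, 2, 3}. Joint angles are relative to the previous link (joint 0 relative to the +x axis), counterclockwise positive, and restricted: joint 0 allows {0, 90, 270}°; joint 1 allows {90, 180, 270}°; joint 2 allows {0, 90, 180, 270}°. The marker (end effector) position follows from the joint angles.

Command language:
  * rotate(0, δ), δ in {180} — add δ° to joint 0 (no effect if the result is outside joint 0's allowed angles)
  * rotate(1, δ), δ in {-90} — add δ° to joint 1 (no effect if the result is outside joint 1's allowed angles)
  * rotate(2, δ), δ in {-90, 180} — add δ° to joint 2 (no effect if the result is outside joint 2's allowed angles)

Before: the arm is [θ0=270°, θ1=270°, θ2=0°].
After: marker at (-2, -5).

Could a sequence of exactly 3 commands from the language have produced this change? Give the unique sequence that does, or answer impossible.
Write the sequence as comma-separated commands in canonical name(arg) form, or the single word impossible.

rotate(2, -90), rotate(2, -90), rotate(2, -90)

initial: [θ0=270°, θ1=270°, θ2=0°]
1. rotate(2, -90) → [θ0=270°, θ1=270°, θ2=270°]
2. rotate(2, -90) → [θ0=270°, θ1=270°, θ2=180°]
3. rotate(2, -90) → [θ0=270°, θ1=270°, θ2=90°]
all 64 alternatives checked — unique.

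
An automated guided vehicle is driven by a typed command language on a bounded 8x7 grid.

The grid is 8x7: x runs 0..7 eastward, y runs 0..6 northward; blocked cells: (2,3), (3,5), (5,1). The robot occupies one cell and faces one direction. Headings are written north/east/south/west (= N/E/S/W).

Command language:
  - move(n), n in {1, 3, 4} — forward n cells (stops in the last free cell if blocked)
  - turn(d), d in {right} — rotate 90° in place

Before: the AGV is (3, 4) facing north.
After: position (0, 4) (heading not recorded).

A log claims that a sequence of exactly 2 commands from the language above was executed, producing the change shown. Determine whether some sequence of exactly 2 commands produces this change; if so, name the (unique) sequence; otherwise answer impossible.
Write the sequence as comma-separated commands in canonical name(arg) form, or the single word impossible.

no 2-step route produces this change.

impossible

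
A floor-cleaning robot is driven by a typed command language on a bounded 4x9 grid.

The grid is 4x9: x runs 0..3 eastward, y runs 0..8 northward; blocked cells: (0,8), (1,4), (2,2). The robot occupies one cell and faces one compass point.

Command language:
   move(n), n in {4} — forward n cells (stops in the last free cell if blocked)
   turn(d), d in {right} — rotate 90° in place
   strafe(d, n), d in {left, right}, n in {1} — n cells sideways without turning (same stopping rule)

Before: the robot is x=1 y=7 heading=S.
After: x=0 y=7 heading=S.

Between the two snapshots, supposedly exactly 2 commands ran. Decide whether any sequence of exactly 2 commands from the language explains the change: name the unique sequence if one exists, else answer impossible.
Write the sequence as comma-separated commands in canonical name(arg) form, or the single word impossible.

strafe(right, 1), strafe(right, 1)

key: the second strafe(right, 1) runs into the grid edge before its full distance
initial: x=1 y=7 heading=S
t=1 strafe(right, 1) ⇒ x=0 y=7 heading=S
t=2 strafe(right, 1) ⇒ x=0 y=7 heading=S
no other 2-command option fits: unique.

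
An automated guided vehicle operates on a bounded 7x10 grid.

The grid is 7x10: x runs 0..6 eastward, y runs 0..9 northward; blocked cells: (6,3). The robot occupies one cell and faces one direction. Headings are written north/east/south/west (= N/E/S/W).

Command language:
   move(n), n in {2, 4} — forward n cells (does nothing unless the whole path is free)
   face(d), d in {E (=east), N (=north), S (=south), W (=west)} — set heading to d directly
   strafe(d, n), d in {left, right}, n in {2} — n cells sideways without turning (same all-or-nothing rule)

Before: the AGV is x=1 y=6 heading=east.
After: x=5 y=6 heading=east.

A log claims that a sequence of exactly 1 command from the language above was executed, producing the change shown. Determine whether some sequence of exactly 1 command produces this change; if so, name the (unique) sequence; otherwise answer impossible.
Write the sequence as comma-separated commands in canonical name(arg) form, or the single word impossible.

key: heading stays E — the single command does not turn
initial: x=1 y=6 heading=east
step 1 (move(4)): x=5 y=6 heading=east
uniquely the one of 8 1-step routes that fits.

move(4)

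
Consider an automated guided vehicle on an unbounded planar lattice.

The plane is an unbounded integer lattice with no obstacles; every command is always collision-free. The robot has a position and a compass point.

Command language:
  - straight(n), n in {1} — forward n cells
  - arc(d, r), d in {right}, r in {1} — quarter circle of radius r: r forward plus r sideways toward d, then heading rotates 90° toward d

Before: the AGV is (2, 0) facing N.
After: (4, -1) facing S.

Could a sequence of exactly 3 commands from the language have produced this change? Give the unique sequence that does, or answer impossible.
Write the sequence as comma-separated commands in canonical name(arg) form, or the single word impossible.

arc(right, 1), arc(right, 1), straight(1)

key: order matters: swapping arc(right, 1) and straight(1) lands elsewhere
begin: (2, 0) facing N
step 1 (arc(right, 1)): (3, 1) facing E
step 2 (arc(right, 1)): (4, 0) facing S
step 3 (straight(1)): (4, -1) facing S
no other 3-command option fits: unique.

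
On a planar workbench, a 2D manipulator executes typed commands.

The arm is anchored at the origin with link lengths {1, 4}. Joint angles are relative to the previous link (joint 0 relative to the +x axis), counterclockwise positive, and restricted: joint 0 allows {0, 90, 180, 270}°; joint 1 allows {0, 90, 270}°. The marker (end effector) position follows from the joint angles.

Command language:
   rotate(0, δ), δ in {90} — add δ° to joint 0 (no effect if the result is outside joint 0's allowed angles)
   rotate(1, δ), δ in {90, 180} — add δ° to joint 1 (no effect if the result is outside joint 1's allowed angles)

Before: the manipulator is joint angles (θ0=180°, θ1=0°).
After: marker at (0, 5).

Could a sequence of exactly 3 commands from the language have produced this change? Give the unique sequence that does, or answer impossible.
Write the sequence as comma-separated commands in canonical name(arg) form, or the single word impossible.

begin: joint angles (θ0=180°, θ1=0°)
step 1 (rotate(0, 90)): joint angles (θ0=270°, θ1=0°)
step 2 (rotate(0, 90)): joint angles (θ0=0°, θ1=0°)
step 3 (rotate(0, 90)): joint angles (θ0=90°, θ1=0°)
no other 3-command option fits: unique.

rotate(0, 90), rotate(0, 90), rotate(0, 90)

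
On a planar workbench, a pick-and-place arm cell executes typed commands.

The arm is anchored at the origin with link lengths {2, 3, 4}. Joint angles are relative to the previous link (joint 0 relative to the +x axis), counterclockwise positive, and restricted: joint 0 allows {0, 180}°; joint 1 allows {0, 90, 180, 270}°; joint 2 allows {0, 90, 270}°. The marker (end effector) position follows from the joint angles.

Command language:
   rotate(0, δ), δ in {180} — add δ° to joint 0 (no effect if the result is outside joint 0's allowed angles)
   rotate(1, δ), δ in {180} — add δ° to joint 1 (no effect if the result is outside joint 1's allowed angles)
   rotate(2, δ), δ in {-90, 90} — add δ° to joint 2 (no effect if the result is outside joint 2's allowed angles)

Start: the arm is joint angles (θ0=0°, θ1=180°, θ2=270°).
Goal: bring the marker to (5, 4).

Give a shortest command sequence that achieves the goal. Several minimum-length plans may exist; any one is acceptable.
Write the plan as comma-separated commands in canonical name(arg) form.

start: joint angles (θ0=0°, θ1=180°, θ2=270°)
[1] after rotate(1, 180): joint angles (θ0=0°, θ1=0°, θ2=270°)
[2] after rotate(2, 90): joint angles (θ0=0°, θ1=0°, θ2=0°)
[3] after rotate(2, 90): joint angles (θ0=0°, θ1=0°, θ2=90°)
no 2-step plan works, so 3 is optimal.

rotate(1, 180), rotate(2, 90), rotate(2, 90)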